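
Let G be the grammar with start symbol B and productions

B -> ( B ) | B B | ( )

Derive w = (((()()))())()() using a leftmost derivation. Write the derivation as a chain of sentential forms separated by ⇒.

B ⇒ BB ⇒ BBB ⇒ (B)BB ⇒ (BB)BB ⇒ ((B)B)BB ⇒ (((B))B)BB ⇒ (((BB))B)BB ⇒ (((()B))B)BB ⇒ (((()()))B)BB ⇒ (((()()))())BB ⇒ (((()()))())()B ⇒ (((()()))())()()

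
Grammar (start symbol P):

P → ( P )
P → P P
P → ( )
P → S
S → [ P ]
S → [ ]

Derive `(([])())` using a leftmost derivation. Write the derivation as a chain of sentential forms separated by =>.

P=>(P)=>(PP)=>((P)P)=>((S)P)=>(([])P)=>(([])())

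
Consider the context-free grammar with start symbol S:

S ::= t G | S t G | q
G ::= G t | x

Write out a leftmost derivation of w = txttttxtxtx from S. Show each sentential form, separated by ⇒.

S ⇒ StG   [S ::= S t G]
StG ⇒ StGtG   [S ::= S t G]
StGtG ⇒ StGtGtG   [S ::= S t G]
StGtGtG ⇒ tGtGtGtG   [S ::= t G]
tGtGtGtG ⇒ tGttGtGtG   [G ::= G t]
tGttGtGtG ⇒ tGtttGtGtG   [G ::= G t]
tGtttGtGtG ⇒ tGttttGtGtG   [G ::= G t]
tGttttGtGtG ⇒ txttttGtGtG   [G ::= x]
txttttGtGtG ⇒ txttttxtGtG   [G ::= x]
txttttxtGtG ⇒ txttttxtxtG   [G ::= x]
txttttxtxtG ⇒ txttttxtxtx   [G ::= x]

S ⇒ StG ⇒ StGtG ⇒ StGtGtG ⇒ tGtGtGtG ⇒ tGttGtGtG ⇒ tGtttGtGtG ⇒ tGttttGtGtG ⇒ txttttGtGtG ⇒ txttttxtGtG ⇒ txttttxtxtG ⇒ txttttxtxtx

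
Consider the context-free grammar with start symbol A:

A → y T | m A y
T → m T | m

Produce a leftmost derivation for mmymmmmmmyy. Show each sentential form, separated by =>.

A => mAy   [A → m A y]
mAy => mmAyy   [A → m A y]
mmAyy => mmyTyy   [A → y T]
mmyTyy => mmymTyy   [T → m T]
mmymTyy => mmymmTyy   [T → m T]
mmymmTyy => mmymmmTyy   [T → m T]
mmymmmTyy => mmymmmmTyy   [T → m T]
mmymmmmTyy => mmymmmmmTyy   [T → m T]
mmymmmmmTyy => mmymmmmmmyy   [T → m]

A => mAy => mmAyy => mmyTyy => mmymTyy => mmymmTyy => mmymmmTyy => mmymmmmTyy => mmymmmmmTyy => mmymmmmmmyy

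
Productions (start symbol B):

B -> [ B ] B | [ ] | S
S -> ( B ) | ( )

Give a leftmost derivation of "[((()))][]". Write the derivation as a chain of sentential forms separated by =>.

B => [B]B   [B -> [ B ] B]
[B]B => [S]B   [B -> S]
[S]B => [(B)]B   [S -> ( B )]
[(B)]B => [(S)]B   [B -> S]
[(S)]B => [((B))]B   [S -> ( B )]
[((B))]B => [((S))]B   [B -> S]
[((S))]B => [((()))]B   [S -> ( )]
[((()))]B => [((()))][]   [B -> [ ]]

B => [B]B => [S]B => [(B)]B => [(S)]B => [((B))]B => [((S))]B => [((()))]B => [((()))][]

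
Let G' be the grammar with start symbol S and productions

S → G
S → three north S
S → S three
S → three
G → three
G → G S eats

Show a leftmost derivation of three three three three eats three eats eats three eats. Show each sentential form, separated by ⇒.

S ⇒ G   [S → G]
G ⇒ G S eats   [G → G S eats]
G S eats ⇒ G S eats S eats   [G → G S eats]
G S eats S eats ⇒ three S eats S eats   [G → three]
three S eats S eats ⇒ three G eats S eats   [S → G]
three G eats S eats ⇒ three G S eats eats S eats   [G → G S eats]
three G S eats eats S eats ⇒ three G S eats S eats eats S eats   [G → G S eats]
three G S eats S eats eats S eats ⇒ three three S eats S eats eats S eats   [G → three]
three three S eats S eats eats S eats ⇒ three three S three eats S eats eats S eats   [S → S three]
three three S three eats S eats eats S eats ⇒ three three three three eats S eats eats S eats   [S → three]
three three three three eats S eats eats S eats ⇒ three three three three eats three eats eats S eats   [S → three]
three three three three eats three eats eats S eats ⇒ three three three three eats three eats eats three eats   [S → three]

S ⇒ G ⇒ G S eats ⇒ G S eats S eats ⇒ three S eats S eats ⇒ three G eats S eats ⇒ three G S eats eats S eats ⇒ three G S eats S eats eats S eats ⇒ three three S eats S eats eats S eats ⇒ three three S three eats S eats eats S eats ⇒ three three three three eats S eats eats S eats ⇒ three three three three eats three eats eats S eats ⇒ three three three three eats three eats eats three eats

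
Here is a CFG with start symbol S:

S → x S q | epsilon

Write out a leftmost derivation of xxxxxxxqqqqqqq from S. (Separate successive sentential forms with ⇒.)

S ⇒ xSq ⇒ xxSqq ⇒ xxxSqqq ⇒ xxxxSqqqq ⇒ xxxxxSqqqqq ⇒ xxxxxxSqqqqqq ⇒ xxxxxxxSqqqqqqq ⇒ xxxxxxxqqqqqqq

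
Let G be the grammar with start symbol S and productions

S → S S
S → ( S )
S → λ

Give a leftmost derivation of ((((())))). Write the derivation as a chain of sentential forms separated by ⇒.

S ⇒ SS ⇒ (S)S ⇒ ((S))S ⇒ (((S)))S ⇒ ((((S))))S ⇒ ((((SS))))S ⇒ ((((SSS))))S ⇒ (((((S)SS))))S ⇒ ((((()SS))))S ⇒ ((((()S))))S ⇒ ((((()))))S ⇒ ((((()))))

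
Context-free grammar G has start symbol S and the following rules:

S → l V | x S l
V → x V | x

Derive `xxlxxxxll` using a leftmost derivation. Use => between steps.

S => xSl   [S → x S l]
xSl => xxSll   [S → x S l]
xxSll => xxlVll   [S → l V]
xxlVll => xxlxVll   [V → x V]
xxlxVll => xxlxxVll   [V → x V]
xxlxxVll => xxlxxxVll   [V → x V]
xxlxxxVll => xxlxxxxll   [V → x]

S => xSl => xxSll => xxlVll => xxlxVll => xxlxxVll => xxlxxxVll => xxlxxxxll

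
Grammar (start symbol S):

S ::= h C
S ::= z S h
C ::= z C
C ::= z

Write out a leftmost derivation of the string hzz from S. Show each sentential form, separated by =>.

S => hC   [S ::= h C]
hC => hzC   [C ::= z C]
hzC => hzz   [C ::= z]

S => hC => hzC => hzz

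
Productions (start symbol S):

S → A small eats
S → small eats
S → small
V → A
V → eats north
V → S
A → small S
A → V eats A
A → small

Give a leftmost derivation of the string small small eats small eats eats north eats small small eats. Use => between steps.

S => A small eats => V eats A small eats => A eats A small eats => small S eats A small eats => small small eats A small eats => small small eats V eats A small eats => small small eats S eats A small eats => small small eats small eats A small eats => small small eats small eats V eats A small eats => small small eats small eats eats north eats A small eats => small small eats small eats eats north eats small small eats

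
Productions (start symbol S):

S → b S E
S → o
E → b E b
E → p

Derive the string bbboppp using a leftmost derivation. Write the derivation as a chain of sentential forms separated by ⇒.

S ⇒ bSE   [S → b S E]
bSE ⇒ bbSEE   [S → b S E]
bbSEE ⇒ bbbSEEE   [S → b S E]
bbbSEEE ⇒ bbboEEE   [S → o]
bbboEEE ⇒ bbbopEE   [E → p]
bbbopEE ⇒ bbboppE   [E → p]
bbboppE ⇒ bbboppp   [E → p]

S ⇒ bSE ⇒ bbSEE ⇒ bbbSEEE ⇒ bbboEEE ⇒ bbbopEE ⇒ bbboppE ⇒ bbboppp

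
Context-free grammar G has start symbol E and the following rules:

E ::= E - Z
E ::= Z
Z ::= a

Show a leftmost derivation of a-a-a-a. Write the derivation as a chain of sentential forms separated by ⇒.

E ⇒ E-Z ⇒ E-Z-Z ⇒ E-Z-Z-Z ⇒ Z-Z-Z-Z ⇒ a-Z-Z-Z ⇒ a-a-Z-Z ⇒ a-a-a-Z ⇒ a-a-a-a

E ⇒ E-Z   [E ::= E - Z]
E-Z ⇒ E-Z-Z   [E ::= E - Z]
E-Z-Z ⇒ E-Z-Z-Z   [E ::= E - Z]
E-Z-Z-Z ⇒ Z-Z-Z-Z   [E ::= Z]
Z-Z-Z-Z ⇒ a-Z-Z-Z   [Z ::= a]
a-Z-Z-Z ⇒ a-a-Z-Z   [Z ::= a]
a-a-Z-Z ⇒ a-a-a-Z   [Z ::= a]
a-a-a-Z ⇒ a-a-a-a   [Z ::= a]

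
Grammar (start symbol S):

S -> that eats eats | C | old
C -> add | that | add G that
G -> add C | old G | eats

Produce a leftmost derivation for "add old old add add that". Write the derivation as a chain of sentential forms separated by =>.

S => C => add G that => add old G that => add old old G that => add old old add C that => add old old add add that

S => C   [S -> C]
C => add G that   [C -> add G that]
add G that => add old G that   [G -> old G]
add old G that => add old old G that   [G -> old G]
add old old G that => add old old add C that   [G -> add C]
add old old add C that => add old old add add that   [C -> add]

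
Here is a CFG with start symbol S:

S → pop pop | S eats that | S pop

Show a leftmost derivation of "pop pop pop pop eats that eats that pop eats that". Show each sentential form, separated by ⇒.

S ⇒ S eats that ⇒ S pop eats that ⇒ S eats that pop eats that ⇒ S eats that eats that pop eats that ⇒ S pop eats that eats that pop eats that ⇒ S pop pop eats that eats that pop eats that ⇒ pop pop pop pop eats that eats that pop eats that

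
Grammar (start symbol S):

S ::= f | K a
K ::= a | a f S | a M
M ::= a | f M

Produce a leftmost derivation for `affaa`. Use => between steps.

S => Ka   [S ::= K a]
Ka => aMa   [K ::= a M]
aMa => afMa   [M ::= f M]
afMa => affMa   [M ::= f M]
affMa => affaa   [M ::= a]

S => Ka => aMa => afMa => affMa => affaa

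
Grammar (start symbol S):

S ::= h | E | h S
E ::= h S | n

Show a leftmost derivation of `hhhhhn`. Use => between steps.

S => hS => hE => hhS => hhE => hhhS => hhhhS => hhhhhS => hhhhhE => hhhhhn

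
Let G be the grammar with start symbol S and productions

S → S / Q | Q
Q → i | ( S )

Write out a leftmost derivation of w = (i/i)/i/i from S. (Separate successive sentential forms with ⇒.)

S ⇒ S/Q ⇒ S/Q/Q ⇒ Q/Q/Q ⇒ (S)/Q/Q ⇒ (S/Q)/Q/Q ⇒ (Q/Q)/Q/Q ⇒ (i/Q)/Q/Q ⇒ (i/i)/Q/Q ⇒ (i/i)/i/Q ⇒ (i/i)/i/i

S ⇒ S/Q   [S → S / Q]
S/Q ⇒ S/Q/Q   [S → S / Q]
S/Q/Q ⇒ Q/Q/Q   [S → Q]
Q/Q/Q ⇒ (S)/Q/Q   [Q → ( S )]
(S)/Q/Q ⇒ (S/Q)/Q/Q   [S → S / Q]
(S/Q)/Q/Q ⇒ (Q/Q)/Q/Q   [S → Q]
(Q/Q)/Q/Q ⇒ (i/Q)/Q/Q   [Q → i]
(i/Q)/Q/Q ⇒ (i/i)/Q/Q   [Q → i]
(i/i)/Q/Q ⇒ (i/i)/i/Q   [Q → i]
(i/i)/i/Q ⇒ (i/i)/i/i   [Q → i]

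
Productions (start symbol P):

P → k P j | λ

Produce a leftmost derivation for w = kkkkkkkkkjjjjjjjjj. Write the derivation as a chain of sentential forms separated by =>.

P => kPj => kkPjj => kkkPjjj => kkkkPjjjj => kkkkkPjjjjj => kkkkkkPjjjjjj => kkkkkkkPjjjjjjj => kkkkkkkkPjjjjjjjj => kkkkkkkkkPjjjjjjjjj => kkkkkkkkkjjjjjjjjj

P => kPj   [P → k P j]
kPj => kkPjj   [P → k P j]
kkPjj => kkkPjjj   [P → k P j]
kkkPjjj => kkkkPjjjj   [P → k P j]
kkkkPjjjj => kkkkkPjjjjj   [P → k P j]
kkkkkPjjjjj => kkkkkkPjjjjjj   [P → k P j]
kkkkkkPjjjjjj => kkkkkkkPjjjjjjj   [P → k P j]
kkkkkkkPjjjjjjj => kkkkkkkkPjjjjjjjj   [P → k P j]
kkkkkkkkPjjjjjjjj => kkkkkkkkkPjjjjjjjjj   [P → k P j]
kkkkkkkkkPjjjjjjjjj => kkkkkkkkkjjjjjjjjj   [P → λ]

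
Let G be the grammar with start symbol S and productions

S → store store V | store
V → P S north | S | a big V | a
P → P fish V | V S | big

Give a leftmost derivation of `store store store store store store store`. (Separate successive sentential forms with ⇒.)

S ⇒ store store V ⇒ store store S ⇒ store store store store V ⇒ store store store store S ⇒ store store store store store store V ⇒ store store store store store store S ⇒ store store store store store store store

S ⇒ store store V   [S → store store V]
store store V ⇒ store store S   [V → S]
store store S ⇒ store store store store V   [S → store store V]
store store store store V ⇒ store store store store S   [V → S]
store store store store S ⇒ store store store store store store V   [S → store store V]
store store store store store store V ⇒ store store store store store store S   [V → S]
store store store store store store S ⇒ store store store store store store store   [S → store]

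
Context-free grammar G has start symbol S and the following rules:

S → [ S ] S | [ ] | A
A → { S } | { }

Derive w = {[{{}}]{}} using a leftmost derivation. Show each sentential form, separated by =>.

S => A => {S} => {[S]S} => {[A]S} => {[{S}]S} => {[{A}]S} => {[{{}}]S} => {[{{}}]A} => {[{{}}]{}}

S => A   [S → A]
A => {S}   [A → { S }]
{S} => {[S]S}   [S → [ S ] S]
{[S]S} => {[A]S}   [S → A]
{[A]S} => {[{S}]S}   [A → { S }]
{[{S}]S} => {[{A}]S}   [S → A]
{[{A}]S} => {[{{}}]S}   [A → { }]
{[{{}}]S} => {[{{}}]A}   [S → A]
{[{{}}]A} => {[{{}}]{}}   [A → { }]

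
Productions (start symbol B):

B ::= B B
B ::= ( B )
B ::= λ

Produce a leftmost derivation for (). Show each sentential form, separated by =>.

B => BB => BBB => BBBB => BBBBB => (B)BBBB => ()BBBB => ()BBB => ()BB => ()B => ()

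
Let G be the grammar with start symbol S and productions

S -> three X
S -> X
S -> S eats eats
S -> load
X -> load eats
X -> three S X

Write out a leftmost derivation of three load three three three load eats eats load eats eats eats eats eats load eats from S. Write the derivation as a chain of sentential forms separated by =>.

S => X   [S -> X]
X => three S X   [X -> three S X]
three S X => three load X   [S -> load]
three load X => three load three S X   [X -> three S X]
three load three S X => three load three S eats eats X   [S -> S eats eats]
three load three S eats eats X => three load three S eats eats eats eats X   [S -> S eats eats]
three load three S eats eats eats eats X => three load three three X eats eats eats eats X   [S -> three X]
three load three three X eats eats eats eats X => three load three three three S X eats eats eats eats X   [X -> three S X]
three load three three three S X eats eats eats eats X => three load three three three S eats eats X eats eats eats eats X   [S -> S eats eats]
three load three three three S eats eats X eats eats eats eats X => three load three three three load eats eats X eats eats eats eats X   [S -> load]
three load three three three load eats eats X eats eats eats eats X => three load three three three load eats eats load eats eats eats eats eats X   [X -> load eats]
three load three three three load eats eats load eats eats eats eats eats X => three load three three three load eats eats load eats eats eats eats eats load eats   [X -> load eats]

S => X => three S X => three load X => three load three S X => three load three S eats eats X => three load three S eats eats eats eats X => three load three three X eats eats eats eats X => three load three three three S X eats eats eats eats X => three load three three three S eats eats X eats eats eats eats X => three load three three three load eats eats X eats eats eats eats X => three load three three three load eats eats load eats eats eats eats eats X => three load three three three load eats eats load eats eats eats eats eats load eats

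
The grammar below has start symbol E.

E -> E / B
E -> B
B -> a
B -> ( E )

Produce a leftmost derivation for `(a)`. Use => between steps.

E => B => (E) => (B) => (a)

E => B   [E -> B]
B => (E)   [B -> ( E )]
(E) => (B)   [E -> B]
(B) => (a)   [B -> a]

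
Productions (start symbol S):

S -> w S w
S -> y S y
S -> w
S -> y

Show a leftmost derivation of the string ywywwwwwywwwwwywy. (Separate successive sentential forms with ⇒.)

S ⇒ ySy   [S -> y S y]
ySy ⇒ ywSwy   [S -> w S w]
ywSwy ⇒ ywySywy   [S -> y S y]
ywySywy ⇒ ywywSwywy   [S -> w S w]
ywywSwywy ⇒ ywywwSwwywy   [S -> w S w]
ywywwSwwywy ⇒ ywywwwSwwwywy   [S -> w S w]
ywywwwSwwwywy ⇒ ywywwwwSwwwwywy   [S -> w S w]
ywywwwwSwwwwywy ⇒ ywywwwwwSwwwwwywy   [S -> w S w]
ywywwwwwSwwwwwywy ⇒ ywywwwwwywwwwwywy   [S -> y]

S⇒ySy⇒ywSwy⇒ywySywy⇒ywywSwywy⇒ywywwSwwywy⇒ywywwwSwwwywy⇒ywywwwwSwwwwywy⇒ywywwwwwSwwwwwywy⇒ywywwwwwywwwwwywy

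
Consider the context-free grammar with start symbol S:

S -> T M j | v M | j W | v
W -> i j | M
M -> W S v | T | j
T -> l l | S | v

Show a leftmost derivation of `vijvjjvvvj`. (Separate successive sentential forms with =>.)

S => TMj => SMj => vMj => vWSvj => vMSvj => vWSvSvj => vijSvSvj => vijTMjvSvj => vijSMjvSvj => vijvMjvSvj => vijvjjvSvj => vijvjjvvvj

S => TMj   [S -> T M j]
TMj => SMj   [T -> S]
SMj => vMj   [S -> v]
vMj => vWSvj   [M -> W S v]
vWSvj => vMSvj   [W -> M]
vMSvj => vWSvSvj   [M -> W S v]
vWSvSvj => vijSvSvj   [W -> i j]
vijSvSvj => vijTMjvSvj   [S -> T M j]
vijTMjvSvj => vijSMjvSvj   [T -> S]
vijSMjvSvj => vijvMjvSvj   [S -> v]
vijvMjvSvj => vijvjjvSvj   [M -> j]
vijvjjvSvj => vijvjjvvvj   [S -> v]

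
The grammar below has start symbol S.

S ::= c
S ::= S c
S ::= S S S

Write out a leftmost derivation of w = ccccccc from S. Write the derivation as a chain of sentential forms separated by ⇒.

S ⇒ SSS ⇒ SSSSS ⇒ ScSSSS ⇒ SccSSSS ⇒ cccSSSS ⇒ ccccSSS ⇒ cccccSS ⇒ ccccccS ⇒ ccccccc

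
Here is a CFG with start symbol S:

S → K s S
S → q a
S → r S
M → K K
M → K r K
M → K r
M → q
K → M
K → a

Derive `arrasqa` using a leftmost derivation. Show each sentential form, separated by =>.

S => KsS => MsS => KrKsS => MrKsS => KrrKsS => arrKsS => arrasS => arrasqa

S => KsS   [S → K s S]
KsS => MsS   [K → M]
MsS => KrKsS   [M → K r K]
KrKsS => MrKsS   [K → M]
MrKsS => KrrKsS   [M → K r]
KrrKsS => arrKsS   [K → a]
arrKsS => arrasS   [K → a]
arrasS => arrasqa   [S → q a]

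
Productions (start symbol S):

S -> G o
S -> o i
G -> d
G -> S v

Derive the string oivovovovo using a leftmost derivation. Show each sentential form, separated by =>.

S => Go   [S -> G o]
Go => Svo   [G -> S v]
Svo => Govo   [S -> G o]
Govo => Svovo   [G -> S v]
Svovo => Govovo   [S -> G o]
Govovo => Svovovo   [G -> S v]
Svovovo => Govovovo   [S -> G o]
Govovovo => Svovovovo   [G -> S v]
Svovovovo => oivovovovo   [S -> o i]

S=>Go=>Svo=>Govo=>Svovo=>Govovo=>Svovovo=>Govovovo=>Svovovovo=>oivovovovo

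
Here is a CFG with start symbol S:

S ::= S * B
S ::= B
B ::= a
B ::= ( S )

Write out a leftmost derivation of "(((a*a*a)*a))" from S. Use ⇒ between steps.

S ⇒ B ⇒ (S) ⇒ (B) ⇒ ((S)) ⇒ ((S*B)) ⇒ ((B*B)) ⇒ (((S)*B)) ⇒ (((S*B)*B)) ⇒ (((S*B*B)*B)) ⇒ (((B*B*B)*B)) ⇒ (((a*B*B)*B)) ⇒ (((a*a*B)*B)) ⇒ (((a*a*a)*B)) ⇒ (((a*a*a)*a))

S ⇒ B   [S ::= B]
B ⇒ (S)   [B ::= ( S )]
(S) ⇒ (B)   [S ::= B]
(B) ⇒ ((S))   [B ::= ( S )]
((S)) ⇒ ((S*B))   [S ::= S * B]
((S*B)) ⇒ ((B*B))   [S ::= B]
((B*B)) ⇒ (((S)*B))   [B ::= ( S )]
(((S)*B)) ⇒ (((S*B)*B))   [S ::= S * B]
(((S*B)*B)) ⇒ (((S*B*B)*B))   [S ::= S * B]
(((S*B*B)*B)) ⇒ (((B*B*B)*B))   [S ::= B]
(((B*B*B)*B)) ⇒ (((a*B*B)*B))   [B ::= a]
(((a*B*B)*B)) ⇒ (((a*a*B)*B))   [B ::= a]
(((a*a*B)*B)) ⇒ (((a*a*a)*B))   [B ::= a]
(((a*a*a)*B)) ⇒ (((a*a*a)*a))   [B ::= a]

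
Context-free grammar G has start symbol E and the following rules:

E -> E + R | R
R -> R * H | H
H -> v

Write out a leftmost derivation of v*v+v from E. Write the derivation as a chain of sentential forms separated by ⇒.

E⇒E+R⇒R+R⇒R*H+R⇒H*H+R⇒v*H+R⇒v*v+R⇒v*v+H⇒v*v+v

E ⇒ E+R   [E -> E + R]
E+R ⇒ R+R   [E -> R]
R+R ⇒ R*H+R   [R -> R * H]
R*H+R ⇒ H*H+R   [R -> H]
H*H+R ⇒ v*H+R   [H -> v]
v*H+R ⇒ v*v+R   [H -> v]
v*v+R ⇒ v*v+H   [R -> H]
v*v+H ⇒ v*v+v   [H -> v]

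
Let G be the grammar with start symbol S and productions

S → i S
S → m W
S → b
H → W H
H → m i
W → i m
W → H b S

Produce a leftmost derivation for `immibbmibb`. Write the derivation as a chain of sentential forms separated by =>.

S=>iS=>imW=>imHbS=>imWHbS=>imHbSHbS=>immibSHbS=>immibbHbS=>immibbmibS=>immibbmibb

S => iS   [S → i S]
iS => imW   [S → m W]
imW => imHbS   [W → H b S]
imHbS => imWHbS   [H → W H]
imWHbS => imHbSHbS   [W → H b S]
imHbSHbS => immibSHbS   [H → m i]
immibSHbS => immibbHbS   [S → b]
immibbHbS => immibbmibS   [H → m i]
immibbmibS => immibbmibb   [S → b]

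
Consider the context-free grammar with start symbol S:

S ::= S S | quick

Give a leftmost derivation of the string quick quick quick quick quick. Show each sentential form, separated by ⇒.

S ⇒ S S ⇒ S S S ⇒ S S S S ⇒ S S S S S ⇒ quick S S S S ⇒ quick quick S S S ⇒ quick quick quick S S ⇒ quick quick quick quick S ⇒ quick quick quick quick quick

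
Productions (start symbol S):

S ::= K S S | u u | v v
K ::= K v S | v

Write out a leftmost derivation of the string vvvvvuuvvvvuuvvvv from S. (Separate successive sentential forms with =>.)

S => KSS => KvSSS => KvSvSSS => KvSvSvSSS => KvSvSvSvSSS => vvSvSvSvSSS => vvvvvSvSvSSS => vvvvvuuvSvSSS => vvvvvuuvvvvSSS => vvvvvuuvvvvuuSS => vvvvvuuvvvvuuvvS => vvvvvuuvvvvuuvvvv

S => KSS   [S ::= K S S]
KSS => KvSSS   [K ::= K v S]
KvSSS => KvSvSSS   [K ::= K v S]
KvSvSSS => KvSvSvSSS   [K ::= K v S]
KvSvSvSSS => KvSvSvSvSSS   [K ::= K v S]
KvSvSvSvSSS => vvSvSvSvSSS   [K ::= v]
vvSvSvSvSSS => vvvvvSvSvSSS   [S ::= v v]
vvvvvSvSvSSS => vvvvvuuvSvSSS   [S ::= u u]
vvvvvuuvSvSSS => vvvvvuuvvvvSSS   [S ::= v v]
vvvvvuuvvvvSSS => vvvvvuuvvvvuuSS   [S ::= u u]
vvvvvuuvvvvuuSS => vvvvvuuvvvvuuvvS   [S ::= v v]
vvvvvuuvvvvuuvvS => vvvvvuuvvvvuuvvvv   [S ::= v v]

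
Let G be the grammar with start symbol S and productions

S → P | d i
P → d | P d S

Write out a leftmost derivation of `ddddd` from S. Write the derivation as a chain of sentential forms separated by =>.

S => P   [S → P]
P => PdS   [P → P d S]
PdS => PdSdS   [P → P d S]
PdSdS => ddSdS   [P → d]
ddSdS => ddPdS   [S → P]
ddPdS => ddddS   [P → d]
ddddS => ddddP   [S → P]
ddddP => ddddd   [P → d]

S => P => PdS => PdSdS => ddSdS => ddPdS => ddddS => ddddP => ddddd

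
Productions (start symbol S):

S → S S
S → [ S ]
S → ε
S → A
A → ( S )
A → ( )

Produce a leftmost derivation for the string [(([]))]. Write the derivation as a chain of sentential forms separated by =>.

S => [S]   [S → [ S ]]
[S] => [A]   [S → A]
[A] => [(S)]   [A → ( S )]
[(S)] => [(A)]   [S → A]
[(A)] => [((S))]   [A → ( S )]
[((S))] => [(([S]))]   [S → [ S ]]
[(([S]))] => [(([]))]   [S → ε]

S => [S] => [A] => [(S)] => [(A)] => [((S))] => [(([S]))] => [(([]))]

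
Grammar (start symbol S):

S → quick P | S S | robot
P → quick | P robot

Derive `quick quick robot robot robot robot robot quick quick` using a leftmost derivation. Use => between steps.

S => S S => S S S => S S S S => quick P S S S => quick P robot S S S => quick P robot robot S S S => quick P robot robot robot S S S => quick quick robot robot robot S S S => quick quick robot robot robot robot S S => quick quick robot robot robot robot robot S => quick quick robot robot robot robot robot quick P => quick quick robot robot robot robot robot quick quick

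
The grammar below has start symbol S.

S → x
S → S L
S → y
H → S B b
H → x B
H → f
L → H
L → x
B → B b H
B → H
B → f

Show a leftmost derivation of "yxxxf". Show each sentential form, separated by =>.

S => SL => SLL => SLLL => yLLL => yxLL => yxxL => yxxH => yxxxB => yxxxf

S => SL   [S → S L]
SL => SLL   [S → S L]
SLL => SLLL   [S → S L]
SLLL => yLLL   [S → y]
yLLL => yxLL   [L → x]
yxLL => yxxL   [L → x]
yxxL => yxxH   [L → H]
yxxH => yxxxB   [H → x B]
yxxxB => yxxxf   [B → f]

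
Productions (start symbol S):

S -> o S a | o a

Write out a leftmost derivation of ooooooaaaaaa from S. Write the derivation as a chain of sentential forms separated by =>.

S => oSa => ooSaa => oooSaaa => ooooSaaaa => oooooSaaaaa => ooooooaaaaaa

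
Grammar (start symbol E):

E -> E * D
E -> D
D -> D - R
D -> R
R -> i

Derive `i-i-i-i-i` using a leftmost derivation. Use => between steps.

E => D   [E -> D]
D => D-R   [D -> D - R]
D-R => D-R-R   [D -> D - R]
D-R-R => D-R-R-R   [D -> D - R]
D-R-R-R => D-R-R-R-R   [D -> D - R]
D-R-R-R-R => R-R-R-R-R   [D -> R]
R-R-R-R-R => i-R-R-R-R   [R -> i]
i-R-R-R-R => i-i-R-R-R   [R -> i]
i-i-R-R-R => i-i-i-R-R   [R -> i]
i-i-i-R-R => i-i-i-i-R   [R -> i]
i-i-i-i-R => i-i-i-i-i   [R -> i]

E => D => D-R => D-R-R => D-R-R-R => D-R-R-R-R => R-R-R-R-R => i-R-R-R-R => i-i-R-R-R => i-i-i-R-R => i-i-i-i-R => i-i-i-i-i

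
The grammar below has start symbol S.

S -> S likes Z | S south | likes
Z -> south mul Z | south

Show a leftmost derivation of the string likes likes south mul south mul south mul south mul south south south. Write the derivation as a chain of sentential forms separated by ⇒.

S ⇒ S south ⇒ S south south ⇒ S likes Z south south ⇒ likes likes Z south south ⇒ likes likes south mul Z south south ⇒ likes likes south mul south mul Z south south ⇒ likes likes south mul south mul south mul Z south south ⇒ likes likes south mul south mul south mul south mul Z south south ⇒ likes likes south mul south mul south mul south mul south south south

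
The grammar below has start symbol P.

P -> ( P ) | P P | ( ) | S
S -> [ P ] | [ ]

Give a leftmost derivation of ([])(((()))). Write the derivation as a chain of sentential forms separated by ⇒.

P ⇒ PP ⇒ (P)P ⇒ (S)P ⇒ ([])P ⇒ ([])(P) ⇒ ([])((P)) ⇒ ([])(((P))) ⇒ ([])(((())))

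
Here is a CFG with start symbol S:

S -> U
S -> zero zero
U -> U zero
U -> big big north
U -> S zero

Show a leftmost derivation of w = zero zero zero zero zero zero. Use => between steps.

S => U => S zero => U zero => U zero zero => U zero zero zero => S zero zero zero zero => zero zero zero zero zero zero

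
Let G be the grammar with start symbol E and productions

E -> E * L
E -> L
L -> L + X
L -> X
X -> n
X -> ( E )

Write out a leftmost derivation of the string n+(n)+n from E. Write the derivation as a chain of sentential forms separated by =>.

E => L => L+X => L+X+X => X+X+X => n+X+X => n+(E)+X => n+(L)+X => n+(X)+X => n+(n)+X => n+(n)+n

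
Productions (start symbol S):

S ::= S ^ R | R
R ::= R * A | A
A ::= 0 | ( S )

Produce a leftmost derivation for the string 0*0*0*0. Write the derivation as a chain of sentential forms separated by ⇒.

S ⇒ R ⇒ R*A ⇒ R*A*A ⇒ R*A*A*A ⇒ A*A*A*A ⇒ 0*A*A*A ⇒ 0*0*A*A ⇒ 0*0*0*A ⇒ 0*0*0*0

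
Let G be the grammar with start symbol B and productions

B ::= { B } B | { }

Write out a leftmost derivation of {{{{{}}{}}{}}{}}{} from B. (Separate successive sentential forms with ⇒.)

B ⇒ {B}B   [B ::= { B } B]
{B}B ⇒ {{B}B}B   [B ::= { B } B]
{{B}B}B ⇒ {{{B}B}B}B   [B ::= { B } B]
{{{B}B}B}B ⇒ {{{{B}B}B}B}B   [B ::= { B } B]
{{{{B}B}B}B}B ⇒ {{{{{}}B}B}B}B   [B ::= { }]
{{{{{}}B}B}B}B ⇒ {{{{{}}{}}B}B}B   [B ::= { }]
{{{{{}}{}}B}B}B ⇒ {{{{{}}{}}{}}B}B   [B ::= { }]
{{{{{}}{}}{}}B}B ⇒ {{{{{}}{}}{}}{}}B   [B ::= { }]
{{{{{}}{}}{}}{}}B ⇒ {{{{{}}{}}{}}{}}{}   [B ::= { }]

B ⇒ {B}B ⇒ {{B}B}B ⇒ {{{B}B}B}B ⇒ {{{{B}B}B}B}B ⇒ {{{{{}}B}B}B}B ⇒ {{{{{}}{}}B}B}B ⇒ {{{{{}}{}}{}}B}B ⇒ {{{{{}}{}}{}}{}}B ⇒ {{{{{}}{}}{}}{}}{}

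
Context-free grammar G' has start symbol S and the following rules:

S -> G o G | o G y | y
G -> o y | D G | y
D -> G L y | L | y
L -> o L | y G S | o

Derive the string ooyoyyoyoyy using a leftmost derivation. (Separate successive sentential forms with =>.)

S => oGy => oDGy => oGLyGy => oDGLyGy => oGLyGLyGy => ooyLyGLyGy => ooyoyGLyGy => ooyoyyLyGy => ooyoyyoyGy => ooyoyyoyoyy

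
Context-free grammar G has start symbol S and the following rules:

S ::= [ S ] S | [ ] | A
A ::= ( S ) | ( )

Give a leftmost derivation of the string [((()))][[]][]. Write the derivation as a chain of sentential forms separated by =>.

S => [S]S   [S ::= [ S ] S]
[S]S => [A]S   [S ::= A]
[A]S => [(S)]S   [A ::= ( S )]
[(S)]S => [(A)]S   [S ::= A]
[(A)]S => [((S))]S   [A ::= ( S )]
[((S))]S => [((A))]S   [S ::= A]
[((A))]S => [((()))]S   [A ::= ( )]
[((()))]S => [((()))][S]S   [S ::= [ S ] S]
[((()))][S]S => [((()))][[]]S   [S ::= [ ]]
[((()))][[]]S => [((()))][[]][]   [S ::= [ ]]

S => [S]S => [A]S => [(S)]S => [(A)]S => [((S))]S => [((A))]S => [((()))]S => [((()))][S]S => [((()))][[]]S => [((()))][[]][]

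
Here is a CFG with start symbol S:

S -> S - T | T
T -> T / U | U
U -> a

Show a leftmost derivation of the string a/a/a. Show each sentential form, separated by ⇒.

S ⇒ T   [S -> T]
T ⇒ T/U   [T -> T / U]
T/U ⇒ T/U/U   [T -> T / U]
T/U/U ⇒ U/U/U   [T -> U]
U/U/U ⇒ a/U/U   [U -> a]
a/U/U ⇒ a/a/U   [U -> a]
a/a/U ⇒ a/a/a   [U -> a]

S ⇒ T ⇒ T/U ⇒ T/U/U ⇒ U/U/U ⇒ a/U/U ⇒ a/a/U ⇒ a/a/a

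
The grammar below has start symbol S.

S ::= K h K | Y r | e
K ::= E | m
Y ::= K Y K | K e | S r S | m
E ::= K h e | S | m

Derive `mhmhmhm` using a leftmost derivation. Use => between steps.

S => KhK   [S ::= K h K]
KhK => EhK   [K ::= E]
EhK => ShK   [E ::= S]
ShK => KhKhK   [S ::= K h K]
KhKhK => EhKhK   [K ::= E]
EhKhK => ShKhK   [E ::= S]
ShKhK => KhKhKhK   [S ::= K h K]
KhKhKhK => mhKhKhK   [K ::= m]
mhKhKhK => mhmhKhK   [K ::= m]
mhmhKhK => mhmhmhK   [K ::= m]
mhmhmhK => mhmhmhm   [K ::= m]

S => KhK => EhK => ShK => KhKhK => EhKhK => ShKhK => KhKhKhK => mhKhKhK => mhmhKhK => mhmhmhK => mhmhmhm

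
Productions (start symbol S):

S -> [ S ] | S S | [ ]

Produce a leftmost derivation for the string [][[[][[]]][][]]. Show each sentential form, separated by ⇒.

S ⇒ SS ⇒ []S ⇒ [][S] ⇒ [][SS] ⇒ [][SSS] ⇒ [][[S]SS] ⇒ [][[SS]SS] ⇒ [][[[]S]SS] ⇒ [][[[][S]]SS] ⇒ [][[[][[]]]SS] ⇒ [][[[][[]]][]S] ⇒ [][[[][[]]][][]]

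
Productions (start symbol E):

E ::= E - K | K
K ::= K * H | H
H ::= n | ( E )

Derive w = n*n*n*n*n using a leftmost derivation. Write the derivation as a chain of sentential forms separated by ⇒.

E ⇒ K   [E ::= K]
K ⇒ K*H   [K ::= K * H]
K*H ⇒ K*H*H   [K ::= K * H]
K*H*H ⇒ K*H*H*H   [K ::= K * H]
K*H*H*H ⇒ K*H*H*H*H   [K ::= K * H]
K*H*H*H*H ⇒ H*H*H*H*H   [K ::= H]
H*H*H*H*H ⇒ n*H*H*H*H   [H ::= n]
n*H*H*H*H ⇒ n*n*H*H*H   [H ::= n]
n*n*H*H*H ⇒ n*n*n*H*H   [H ::= n]
n*n*n*H*H ⇒ n*n*n*n*H   [H ::= n]
n*n*n*n*H ⇒ n*n*n*n*n   [H ::= n]

E ⇒ K ⇒ K*H ⇒ K*H*H ⇒ K*H*H*H ⇒ K*H*H*H*H ⇒ H*H*H*H*H ⇒ n*H*H*H*H ⇒ n*n*H*H*H ⇒ n*n*n*H*H ⇒ n*n*n*n*H ⇒ n*n*n*n*n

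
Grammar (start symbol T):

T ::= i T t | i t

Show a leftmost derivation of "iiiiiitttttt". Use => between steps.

T => iTt   [T ::= i T t]
iTt => iiTtt   [T ::= i T t]
iiTtt => iiiTttt   [T ::= i T t]
iiiTttt => iiiiTtttt   [T ::= i T t]
iiiiTtttt => iiiiiTttttt   [T ::= i T t]
iiiiiTttttt => iiiiiitttttt   [T ::= i t]

T=>iTt=>iiTtt=>iiiTttt=>iiiiTtttt=>iiiiiTttttt=>iiiiiitttttt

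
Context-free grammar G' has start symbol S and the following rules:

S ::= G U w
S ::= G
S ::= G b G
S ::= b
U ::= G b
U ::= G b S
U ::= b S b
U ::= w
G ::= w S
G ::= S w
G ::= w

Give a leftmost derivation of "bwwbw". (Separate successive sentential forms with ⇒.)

S ⇒ GUw ⇒ SwUw ⇒ bwUw ⇒ bwGbw ⇒ bwwbw

S ⇒ GUw   [S ::= G U w]
GUw ⇒ SwUw   [G ::= S w]
SwUw ⇒ bwUw   [S ::= b]
bwUw ⇒ bwGbw   [U ::= G b]
bwGbw ⇒ bwwbw   [G ::= w]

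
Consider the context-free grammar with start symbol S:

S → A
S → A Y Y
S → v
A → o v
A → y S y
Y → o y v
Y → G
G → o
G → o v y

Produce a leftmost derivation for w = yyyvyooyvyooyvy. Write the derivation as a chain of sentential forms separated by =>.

S=>A=>ySy=>yAYYy=>yySyYYy=>yyAYYyYYy=>yyySyYYyYYy=>yyyvyYYyYYy=>yyyvyGYyYYy=>yyyvyoYyYYy=>yyyvyooyvyYYy=>yyyvyooyvyGYy=>yyyvyooyvyoYy=>yyyvyooyvyooyvy

S => A   [S → A]
A => ySy   [A → y S y]
ySy => yAYYy   [S → A Y Y]
yAYYy => yySyYYy   [A → y S y]
yySyYYy => yyAYYyYYy   [S → A Y Y]
yyAYYyYYy => yyySyYYyYYy   [A → y S y]
yyySyYYyYYy => yyyvyYYyYYy   [S → v]
yyyvyYYyYYy => yyyvyGYyYYy   [Y → G]
yyyvyGYyYYy => yyyvyoYyYYy   [G → o]
yyyvyoYyYYy => yyyvyooyvyYYy   [Y → o y v]
yyyvyooyvyYYy => yyyvyooyvyGYy   [Y → G]
yyyvyooyvyGYy => yyyvyooyvyoYy   [G → o]
yyyvyooyvyoYy => yyyvyooyvyooyvy   [Y → o y v]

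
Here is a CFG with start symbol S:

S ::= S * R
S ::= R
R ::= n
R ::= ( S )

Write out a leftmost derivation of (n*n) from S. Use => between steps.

S => R   [S ::= R]
R => (S)   [R ::= ( S )]
(S) => (S*R)   [S ::= S * R]
(S*R) => (R*R)   [S ::= R]
(R*R) => (n*R)   [R ::= n]
(n*R) => (n*n)   [R ::= n]

S => R => (S) => (S*R) => (R*R) => (n*R) => (n*n)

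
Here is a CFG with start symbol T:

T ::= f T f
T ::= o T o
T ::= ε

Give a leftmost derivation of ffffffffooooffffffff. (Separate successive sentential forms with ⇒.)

T⇒fTf⇒ffTff⇒fffTfff⇒ffffTffff⇒fffffTfffff⇒ffffffTffffff⇒fffffffTfffffff⇒ffffffffTffffffff⇒ffffffffoToffffffff⇒ffffffffooTooffffffff⇒ffffffffooooffffffff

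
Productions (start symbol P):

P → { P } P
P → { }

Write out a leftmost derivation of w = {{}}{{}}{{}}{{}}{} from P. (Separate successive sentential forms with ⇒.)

P ⇒ {P}P ⇒ {{}}P ⇒ {{}}{P}P ⇒ {{}}{{}}P ⇒ {{}}{{}}{P}P ⇒ {{}}{{}}{{}}P ⇒ {{}}{{}}{{}}{P}P ⇒ {{}}{{}}{{}}{{}}P ⇒ {{}}{{}}{{}}{{}}{}

P ⇒ {P}P   [P → { P } P]
{P}P ⇒ {{}}P   [P → { }]
{{}}P ⇒ {{}}{P}P   [P → { P } P]
{{}}{P}P ⇒ {{}}{{}}P   [P → { }]
{{}}{{}}P ⇒ {{}}{{}}{P}P   [P → { P } P]
{{}}{{}}{P}P ⇒ {{}}{{}}{{}}P   [P → { }]
{{}}{{}}{{}}P ⇒ {{}}{{}}{{}}{P}P   [P → { P } P]
{{}}{{}}{{}}{P}P ⇒ {{}}{{}}{{}}{{}}P   [P → { }]
{{}}{{}}{{}}{{}}P ⇒ {{}}{{}}{{}}{{}}{}   [P → { }]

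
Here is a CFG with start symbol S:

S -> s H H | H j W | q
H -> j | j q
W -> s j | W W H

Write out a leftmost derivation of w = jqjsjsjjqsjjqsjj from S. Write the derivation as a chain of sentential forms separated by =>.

S => HjW   [S -> H j W]
HjW => jqjW   [H -> j q]
jqjW => jqjWWH   [W -> W W H]
jqjWWH => jqjWWHWH   [W -> W W H]
jqjWWHWH => jqjWWHWHWH   [W -> W W H]
jqjWWHWHWH => jqjsjWHWHWH   [W -> s j]
jqjsjWHWHWH => jqjsjsjHWHWH   [W -> s j]
jqjsjsjHWHWH => jqjsjsjjqWHWH   [H -> j q]
jqjsjsjjqWHWH => jqjsjsjjqsjHWH   [W -> s j]
jqjsjsjjqsjHWH => jqjsjsjjqsjjqWH   [H -> j q]
jqjsjsjjqsjjqWH => jqjsjsjjqsjjqsjH   [W -> s j]
jqjsjsjjqsjjqsjH => jqjsjsjjqsjjqsjj   [H -> j]

S=>HjW=>jqjW=>jqjWWH=>jqjWWHWH=>jqjWWHWHWH=>jqjsjWHWHWH=>jqjsjsjHWHWH=>jqjsjsjjqWHWH=>jqjsjsjjqsjHWH=>jqjsjsjjqsjjqWH=>jqjsjsjjqsjjqsjH=>jqjsjsjjqsjjqsjj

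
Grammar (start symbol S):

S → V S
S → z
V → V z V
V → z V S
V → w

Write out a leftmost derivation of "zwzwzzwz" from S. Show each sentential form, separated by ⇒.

S ⇒ VS ⇒ VzVS ⇒ zVSzVS ⇒ zVzVSzVS ⇒ zwzVSzVS ⇒ zwzwSzVS ⇒ zwzwzzVS ⇒ zwzwzzwS ⇒ zwzwzzwz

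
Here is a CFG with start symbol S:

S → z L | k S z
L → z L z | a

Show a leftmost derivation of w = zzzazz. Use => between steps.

S => zL => zzLz => zzzLzz => zzzazz

S => zL   [S → z L]
zL => zzLz   [L → z L z]
zzLz => zzzLzz   [L → z L z]
zzzLzz => zzzazz   [L → a]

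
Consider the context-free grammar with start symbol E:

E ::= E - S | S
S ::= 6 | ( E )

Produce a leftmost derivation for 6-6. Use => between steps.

E=>E-S=>S-S=>6-S=>6-6

E => E-S   [E ::= E - S]
E-S => S-S   [E ::= S]
S-S => 6-S   [S ::= 6]
6-S => 6-6   [S ::= 6]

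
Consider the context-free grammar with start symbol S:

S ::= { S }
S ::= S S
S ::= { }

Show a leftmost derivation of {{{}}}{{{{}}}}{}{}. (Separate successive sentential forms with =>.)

S=>SS=>SSS=>{S}SS=>{{S}}SS=>{{{}}}SS=>{{{}}}SSS=>{{{}}}{S}SS=>{{{}}}{{S}}SS=>{{{}}}{{{S}}}SS=>{{{}}}{{{{}}}}SS=>{{{}}}{{{{}}}}{}S=>{{{}}}{{{{}}}}{}{}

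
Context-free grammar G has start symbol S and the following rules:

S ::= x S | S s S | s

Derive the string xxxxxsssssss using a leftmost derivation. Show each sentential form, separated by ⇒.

S⇒SsS⇒xSsS⇒xSsSsS⇒xSsSsSsS⇒xxSsSsSsS⇒xxxSsSsSsS⇒xxxxSsSsSsS⇒xxxxxSsSsSsS⇒xxxxxssSsSsS⇒xxxxxssssSsS⇒xxxxxssssssS⇒xxxxxsssssss

S ⇒ SsS   [S ::= S s S]
SsS ⇒ xSsS   [S ::= x S]
xSsS ⇒ xSsSsS   [S ::= S s S]
xSsSsS ⇒ xSsSsSsS   [S ::= S s S]
xSsSsSsS ⇒ xxSsSsSsS   [S ::= x S]
xxSsSsSsS ⇒ xxxSsSsSsS   [S ::= x S]
xxxSsSsSsS ⇒ xxxxSsSsSsS   [S ::= x S]
xxxxSsSsSsS ⇒ xxxxxSsSsSsS   [S ::= x S]
xxxxxSsSsSsS ⇒ xxxxxssSsSsS   [S ::= s]
xxxxxssSsSsS ⇒ xxxxxssssSsS   [S ::= s]
xxxxxssssSsS ⇒ xxxxxssssssS   [S ::= s]
xxxxxssssssS ⇒ xxxxxsssssss   [S ::= s]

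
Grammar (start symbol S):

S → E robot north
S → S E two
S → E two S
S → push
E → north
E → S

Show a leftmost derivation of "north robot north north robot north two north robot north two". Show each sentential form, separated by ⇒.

S ⇒ S E two ⇒ E robot north E two ⇒ north robot north E two ⇒ north robot north S two ⇒ north robot north E two S two ⇒ north robot north S two S two ⇒ north robot north E robot north two S two ⇒ north robot north north robot north two S two ⇒ north robot north north robot north two E robot north two ⇒ north robot north north robot north two north robot north two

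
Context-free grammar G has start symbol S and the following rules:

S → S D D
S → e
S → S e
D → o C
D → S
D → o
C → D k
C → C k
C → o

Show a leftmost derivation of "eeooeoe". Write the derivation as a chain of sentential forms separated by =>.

S => Se => SDDe => eDDe => eSDe => eSeDe => eSDDeDe => eeDDeDe => eeoDeDe => eeooeDe => eeooeoe

S => Se   [S → S e]
Se => SDDe   [S → S D D]
SDDe => eDDe   [S → e]
eDDe => eSDe   [D → S]
eSDe => eSeDe   [S → S e]
eSeDe => eSDDeDe   [S → S D D]
eSDDeDe => eeDDeDe   [S → e]
eeDDeDe => eeoDeDe   [D → o]
eeoDeDe => eeooeDe   [D → o]
eeooeDe => eeooeoe   [D → o]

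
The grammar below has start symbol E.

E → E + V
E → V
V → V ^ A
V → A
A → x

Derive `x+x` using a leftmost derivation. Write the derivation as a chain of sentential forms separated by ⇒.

E⇒E+V⇒V+V⇒A+V⇒x+V⇒x+A⇒x+x

E ⇒ E+V   [E → E + V]
E+V ⇒ V+V   [E → V]
V+V ⇒ A+V   [V → A]
A+V ⇒ x+V   [A → x]
x+V ⇒ x+A   [V → A]
x+A ⇒ x+x   [A → x]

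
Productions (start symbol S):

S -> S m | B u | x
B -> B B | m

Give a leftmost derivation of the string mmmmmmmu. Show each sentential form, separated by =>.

S=>Bu=>BBu=>mBu=>mBBu=>mmBu=>mmBBu=>mmBBBu=>mmmBBu=>mmmBBBu=>mmmBBBBu=>mmmmBBBu=>mmmmmBBu=>mmmmmmBu=>mmmmmmmu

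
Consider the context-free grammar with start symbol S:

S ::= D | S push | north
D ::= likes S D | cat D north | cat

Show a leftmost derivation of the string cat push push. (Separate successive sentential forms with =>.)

S => S push   [S ::= S push]
S push => S push push   [S ::= S push]
S push push => D push push   [S ::= D]
D push push => cat push push   [D ::= cat]

S => S push => S push push => D push push => cat push push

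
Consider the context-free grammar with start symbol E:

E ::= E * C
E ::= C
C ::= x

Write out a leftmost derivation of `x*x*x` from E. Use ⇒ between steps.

E⇒E*C⇒E*C*C⇒C*C*C⇒x*C*C⇒x*x*C⇒x*x*x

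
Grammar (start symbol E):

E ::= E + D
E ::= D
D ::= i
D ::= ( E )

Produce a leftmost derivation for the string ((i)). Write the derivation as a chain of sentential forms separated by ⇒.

E ⇒ D ⇒ (E) ⇒ (D) ⇒ ((E)) ⇒ ((D)) ⇒ ((i))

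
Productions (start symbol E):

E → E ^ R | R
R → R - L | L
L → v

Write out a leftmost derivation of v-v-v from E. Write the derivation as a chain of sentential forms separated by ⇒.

E ⇒ R ⇒ R-L ⇒ R-L-L ⇒ L-L-L ⇒ v-L-L ⇒ v-v-L ⇒ v-v-v

E ⇒ R   [E → R]
R ⇒ R-L   [R → R - L]
R-L ⇒ R-L-L   [R → R - L]
R-L-L ⇒ L-L-L   [R → L]
L-L-L ⇒ v-L-L   [L → v]
v-L-L ⇒ v-v-L   [L → v]
v-v-L ⇒ v-v-v   [L → v]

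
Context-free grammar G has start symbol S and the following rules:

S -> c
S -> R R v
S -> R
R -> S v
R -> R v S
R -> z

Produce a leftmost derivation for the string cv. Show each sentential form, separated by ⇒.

S ⇒ R ⇒ Sv ⇒ cv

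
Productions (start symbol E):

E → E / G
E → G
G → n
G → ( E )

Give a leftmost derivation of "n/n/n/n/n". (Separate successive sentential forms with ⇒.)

E ⇒ E/G ⇒ E/G/G ⇒ E/G/G/G ⇒ E/G/G/G/G ⇒ G/G/G/G/G ⇒ n/G/G/G/G ⇒ n/n/G/G/G ⇒ n/n/n/G/G ⇒ n/n/n/n/G ⇒ n/n/n/n/n

E ⇒ E/G   [E → E / G]
E/G ⇒ E/G/G   [E → E / G]
E/G/G ⇒ E/G/G/G   [E → E / G]
E/G/G/G ⇒ E/G/G/G/G   [E → E / G]
E/G/G/G/G ⇒ G/G/G/G/G   [E → G]
G/G/G/G/G ⇒ n/G/G/G/G   [G → n]
n/G/G/G/G ⇒ n/n/G/G/G   [G → n]
n/n/G/G/G ⇒ n/n/n/G/G   [G → n]
n/n/n/G/G ⇒ n/n/n/n/G   [G → n]
n/n/n/n/G ⇒ n/n/n/n/n   [G → n]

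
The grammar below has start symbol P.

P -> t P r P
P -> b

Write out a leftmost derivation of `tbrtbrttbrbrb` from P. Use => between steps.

P => tPrP => tbrP => tbrtPrP => tbrtbrP => tbrtbrtPrP => tbrtbrttPrPrP => tbrtbrttbrPrP => tbrtbrttbrbrP => tbrtbrttbrbrb

P => tPrP   [P -> t P r P]
tPrP => tbrP   [P -> b]
tbrP => tbrtPrP   [P -> t P r P]
tbrtPrP => tbrtbrP   [P -> b]
tbrtbrP => tbrtbrtPrP   [P -> t P r P]
tbrtbrtPrP => tbrtbrttPrPrP   [P -> t P r P]
tbrtbrttPrPrP => tbrtbrttbrPrP   [P -> b]
tbrtbrttbrPrP => tbrtbrttbrbrP   [P -> b]
tbrtbrttbrbrP => tbrtbrttbrbrb   [P -> b]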